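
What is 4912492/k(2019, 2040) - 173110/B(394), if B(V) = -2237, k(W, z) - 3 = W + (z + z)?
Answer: 6022780912/6825087 ≈ 882.45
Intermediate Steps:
k(W, z) = 3 + W + 2*z (k(W, z) = 3 + (W + (z + z)) = 3 + (W + 2*z) = 3 + W + 2*z)
4912492/k(2019, 2040) - 173110/B(394) = 4912492/(3 + 2019 + 2*2040) - 173110/(-2237) = 4912492/(3 + 2019 + 4080) - 173110*(-1/2237) = 4912492/6102 + 173110/2237 = 4912492*(1/6102) + 173110/2237 = 2456246/3051 + 173110/2237 = 6022780912/6825087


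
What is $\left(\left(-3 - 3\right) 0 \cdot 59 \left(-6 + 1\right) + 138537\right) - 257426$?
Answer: $-118889$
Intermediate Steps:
$\left(\left(-3 - 3\right) 0 \cdot 59 \left(-6 + 1\right) + 138537\right) - 257426 = \left(\left(-6\right) 0 \cdot 59 \left(-5\right) + 138537\right) - 257426 = \left(0 \cdot 59 \left(-5\right) + 138537\right) - 257426 = \left(0 \left(-5\right) + 138537\right) - 257426 = \left(0 + 138537\right) - 257426 = 138537 - 257426 = -118889$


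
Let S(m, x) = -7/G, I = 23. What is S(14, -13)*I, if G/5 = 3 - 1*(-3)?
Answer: -161/30 ≈ -5.3667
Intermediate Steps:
G = 30 (G = 5*(3 - 1*(-3)) = 5*(3 + 3) = 5*6 = 30)
S(m, x) = -7/30
S(14, -13)*I = -7/30*23 = -161/30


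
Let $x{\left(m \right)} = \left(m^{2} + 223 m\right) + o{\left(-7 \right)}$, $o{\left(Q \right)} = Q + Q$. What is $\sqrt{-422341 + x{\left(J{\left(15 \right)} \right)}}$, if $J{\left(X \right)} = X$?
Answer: $i \sqrt{418785} \approx 647.14 i$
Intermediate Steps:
$o{\left(Q \right)} = 2 Q$
$x{\left(m \right)} = -14 + m^{2} + 223 m$ ($x{\left(m \right)} = \left(m^{2} + 223 m\right) + 2 \left(-7\right) = \left(m^{2} + 223 m\right) - 14 = -14 + m^{2} + 223 m$)
$\sqrt{-422341 + x{\left(J{\left(15 \right)} \right)}} = \sqrt{-422341 + \left(-14 + 15^{2} + 223 \cdot 15\right)} = \sqrt{-422341 + \left(-14 + 225 + 3345\right)} = \sqrt{-422341 + 3556} = \sqrt{-418785} = i \sqrt{418785}$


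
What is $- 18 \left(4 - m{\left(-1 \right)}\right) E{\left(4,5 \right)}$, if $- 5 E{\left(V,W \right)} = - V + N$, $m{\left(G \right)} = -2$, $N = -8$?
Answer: $- \frac{1296}{5} \approx -259.2$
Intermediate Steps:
$E{\left(V,W \right)} = \frac{8}{5} + \frac{V}{5}$ ($E{\left(V,W \right)} = - \frac{- V - 8}{5} = - \frac{-8 - V}{5} = \frac{8}{5} + \frac{V}{5}$)
$- 18 \left(4 - m{\left(-1 \right)}\right) E{\left(4,5 \right)} = - 18 \left(4 - -2\right) \left(\frac{8}{5} + \frac{1}{5} \cdot 4\right) = - 18 \left(4 + 2\right) \left(\frac{8}{5} + \frac{4}{5}\right) = - 18 \cdot 6 \cdot \frac{12}{5} = \left(-18\right) \frac{72}{5} = - \frac{1296}{5}$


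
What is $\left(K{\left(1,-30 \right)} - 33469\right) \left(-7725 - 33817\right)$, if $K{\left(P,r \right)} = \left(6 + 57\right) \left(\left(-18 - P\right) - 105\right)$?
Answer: $1714895302$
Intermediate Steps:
$K{\left(P,r \right)} = -7749 - 63 P$ ($K{\left(P,r \right)} = 63 \left(-123 - P\right) = -7749 - 63 P$)
$\left(K{\left(1,-30 \right)} - 33469\right) \left(-7725 - 33817\right) = \left(\left(-7749 - 63\right) - 33469\right) \left(-7725 - 33817\right) = \left(\left(-7749 - 63\right) - 33469\right) \left(-41542\right) = \left(-7812 - 33469\right) \left(-41542\right) = \left(-41281\right) \left(-41542\right) = 1714895302$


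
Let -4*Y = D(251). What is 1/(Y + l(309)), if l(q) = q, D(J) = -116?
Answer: 1/338 ≈ 0.0029586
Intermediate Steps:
Y = 29 (Y = -1/4*(-116) = 29)
1/(Y + l(309)) = 1/(29 + 309) = 1/338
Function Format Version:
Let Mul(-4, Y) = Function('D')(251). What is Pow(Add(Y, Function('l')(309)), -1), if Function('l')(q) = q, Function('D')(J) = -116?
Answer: Rational(1, 338) ≈ 0.0029586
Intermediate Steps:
Y = 29 (Y = Mul(Rational(-1, 4), -116) = 29)
Pow(Add(Y, Function('l')(309)), -1) = Pow(Add(29, 309), -1) = Pow(338, -1) = Rational(1, 338)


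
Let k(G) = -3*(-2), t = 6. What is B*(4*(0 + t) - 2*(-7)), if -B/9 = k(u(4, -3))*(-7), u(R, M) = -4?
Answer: 14364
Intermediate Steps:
k(G) = 6
B = 378 (B = -54*(-7) = -9*(-42) = 378)
B*(4*(0 + t) - 2*(-7)) = 378*(4*(0 + 6) - 2*(-7)) = 378*(4*6 + 14) = 378*(24 + 14) = 378*38 = 14364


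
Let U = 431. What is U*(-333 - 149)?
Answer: -207742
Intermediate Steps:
U*(-333 - 149) = 431*(-333 - 149) = 431*(-482) = -207742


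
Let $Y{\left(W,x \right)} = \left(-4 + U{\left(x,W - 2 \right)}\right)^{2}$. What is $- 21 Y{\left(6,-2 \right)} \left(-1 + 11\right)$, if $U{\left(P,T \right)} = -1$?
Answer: $-5250$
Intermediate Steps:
$Y{\left(W,x \right)} = 25$ ($Y{\left(W,x \right)} = \left(-4 - 1\right)^{2} = \left(-5\right)^{2} = 25$)
$- 21 Y{\left(6,-2 \right)} \left(-1 + 11\right) = \left(-21\right) 25 \left(-1 + 11\right) = \left(-525\right) 10 = -5250$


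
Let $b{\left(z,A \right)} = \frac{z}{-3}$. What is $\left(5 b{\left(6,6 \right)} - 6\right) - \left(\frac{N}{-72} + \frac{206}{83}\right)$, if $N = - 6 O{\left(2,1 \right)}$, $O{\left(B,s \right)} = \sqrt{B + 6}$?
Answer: $- \frac{1534}{83} - \frac{\sqrt{2}}{6} \approx -18.718$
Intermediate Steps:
$b{\left(z,A \right)} = - \frac{z}{3}$ ($b{\left(z,A \right)} = z \left(- \frac{1}{3}\right) = - \frac{z}{3}$)
$O{\left(B,s \right)} = \sqrt{6 + B}$
$N = - 12 \sqrt{2}$ ($N = - 6 \sqrt{6 + 2} = - 6 \sqrt{8} = - 6 \cdot 2 \sqrt{2} = - 12 \sqrt{2} \approx -16.971$)
$\left(5 b{\left(6,6 \right)} - 6\right) - \left(\frac{N}{-72} + \frac{206}{83}\right) = \left(5 \left(\left(- \frac{1}{3}\right) 6\right) - 6\right) - \left(\frac{\left(-12\right) \sqrt{2}}{-72} + \frac{206}{83}\right) = \left(5 \left(-2\right) - 6\right) - \left(- 12 \sqrt{2} \left(- \frac{1}{72}\right) + 206 \cdot \frac{1}{83}\right) = \left(-10 - 6\right) - \left(\frac{\sqrt{2}}{6} + \frac{206}{83}\right) = -16 - \left(\frac{206}{83} + \frac{\sqrt{2}}{6}\right) = - \frac{1534}{83} - \frac{\sqrt{2}}{6}$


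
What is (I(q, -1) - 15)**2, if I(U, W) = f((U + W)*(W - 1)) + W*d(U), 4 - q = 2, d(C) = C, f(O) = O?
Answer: 361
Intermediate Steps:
q = 2 (q = 4 - 1*2 = 4 - 2 = 2)
I(U, W) = U*W + (-1 + W)*(U + W) (I(U, W) = (U + W)*(W - 1) + W*U = (U + W)*(-1 + W) + U*W = (-1 + W)*(U + W) + U*W = U*W + (-1 + W)*(U + W))
(I(q, -1) - 15)**2 = (((-1)**2 - 1*2 - 1*(-1) + 2*2*(-1)) - 15)**2 = ((1 - 2 + 1 - 4) - 15)**2 = (-4 - 15)**2 = (-19)**2 = 361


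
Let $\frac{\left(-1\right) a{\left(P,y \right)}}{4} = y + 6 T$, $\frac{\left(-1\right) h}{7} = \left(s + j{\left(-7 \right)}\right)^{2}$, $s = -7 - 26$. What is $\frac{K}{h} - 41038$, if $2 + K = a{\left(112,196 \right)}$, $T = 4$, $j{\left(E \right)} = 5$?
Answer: $- \frac{2298119}{56} \approx -41038.0$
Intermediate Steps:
$s = -33$
$h = -5488$ ($h = - 7 \left(-33 + 5\right)^{2} = - 7 \left(-28\right)^{2} = \left(-7\right) 784 = -5488$)
$a{\left(P,y \right)} = -96 - 4 y$ ($a{\left(P,y \right)} = - 4 \left(y + 6 \cdot 4\right) = - 4 \left(y + 24\right) = - 4 \left(24 + y\right) = -96 - 4 y$)
$K = -882$ ($K = -2 - 880 = -882$)
$\frac{K}{h} - 41038 = - \frac{882}{-5488} - 41038 = \left(-882\right) \left(- \frac{1}{5488}\right) - 41038 = \frac{9}{56} - 41038 = - \frac{2298119}{56}$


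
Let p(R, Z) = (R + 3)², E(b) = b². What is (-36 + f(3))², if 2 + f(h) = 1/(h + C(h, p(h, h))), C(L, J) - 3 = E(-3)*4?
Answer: 2544025/1764 ≈ 1442.2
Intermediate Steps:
p(R, Z) = (3 + R)²
C(L, J) = 39 (C(L, J) = 3 + (-3)²*4 = 3 + 9*4 = 3 + 36 = 39)
f(h) = -2 + 1/(39 + h) (f(h) = -2 + 1/(h + 39) = -2 + 1/(39 + h))
(-36 + f(3))² = (-36 + (-77 - 2*3)/(39 + 3))² = (-36 + (-77 - 6)/42)² = (-36 + (1/42)*(-83))² = (-36 - 83/42)² = (-1595/42)² = 2544025/1764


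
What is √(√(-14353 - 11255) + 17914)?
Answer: √(17914 + 2*I*√6402) ≈ 133.84 + 0.5978*I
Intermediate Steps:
√(√(-14353 - 11255) + 17914) = √(√(-25608) + 17914) = √(2*I*√6402 + 17914) = √(17914 + 2*I*√6402)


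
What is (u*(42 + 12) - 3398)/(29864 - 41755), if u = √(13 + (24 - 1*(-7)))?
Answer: 3398/11891 - 108*√11/11891 ≈ 0.25564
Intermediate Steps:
u = 2*√11 (u = √(13 + (24 + 7)) = √(13 + 31) = √44 = 2*√11 ≈ 6.6332)
(u*(42 + 12) - 3398)/(29864 - 41755) = ((2*√11)*(42 + 12) - 3398)/(29864 - 41755) = ((2*√11)*54 - 3398)/(-11891) = (108*√11 - 3398)*(-1/11891) = (-3398 + 108*√11)*(-1/11891) = 3398/11891 - 108*√11/11891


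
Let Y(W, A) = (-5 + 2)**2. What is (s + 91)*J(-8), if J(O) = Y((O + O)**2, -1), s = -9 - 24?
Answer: 522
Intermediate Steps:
s = -33
Y(W, A) = 9 (Y(W, A) = (-3)**2 = 9)
J(O) = 9
(s + 91)*J(-8) = (-33 + 91)*9 = 58*9 = 522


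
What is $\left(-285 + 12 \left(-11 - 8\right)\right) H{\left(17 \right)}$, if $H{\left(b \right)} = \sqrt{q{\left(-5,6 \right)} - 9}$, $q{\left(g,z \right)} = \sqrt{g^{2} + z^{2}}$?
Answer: $- 513 i \sqrt{9 - \sqrt{61}} \approx - 559.56 i$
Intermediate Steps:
$H{\left(b \right)} = \sqrt{-9 + \sqrt{61}}$ ($H{\left(b \right)} = \sqrt{\sqrt{\left(-5\right)^{2} + 6^{2}} - 9} = \sqrt{\sqrt{25 + 36} - 9} = \sqrt{\sqrt{61} - 9} = \sqrt{-9 + \sqrt{61}}$)
$\left(-285 + 12 \left(-11 - 8\right)\right) H{\left(17 \right)} = \left(-285 + 12 \left(-11 - 8\right)\right) \sqrt{-9 + \sqrt{61}} = \left(-285 + 12 \left(-19\right)\right) \sqrt{-9 + \sqrt{61}} = \left(-285 - 228\right) \sqrt{-9 + \sqrt{61}} = - 513 \sqrt{-9 + \sqrt{61}}$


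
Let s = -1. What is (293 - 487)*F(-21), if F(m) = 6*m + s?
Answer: 24638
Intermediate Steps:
F(m) = -1 + 6*m (F(m) = 6*m - 1 = -1 + 6*m)
(293 - 487)*F(-21) = (293 - 487)*(-1 + 6*(-21)) = -194*(-1 - 126) = -194*(-127) = 24638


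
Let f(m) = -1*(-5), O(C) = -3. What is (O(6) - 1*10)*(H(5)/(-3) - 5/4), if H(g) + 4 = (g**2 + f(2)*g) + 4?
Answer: 2795/12 ≈ 232.92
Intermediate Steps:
f(m) = 5
H(g) = g**2 + 5*g (H(g) = -4 + ((g**2 + 5*g) + 4) = -4 + (4 + g**2 + 5*g) = g**2 + 5*g)
(O(6) - 1*10)*(H(5)/(-3) - 5/4) = (-3 - 1*10)*((5*(5 + 5))/(-3) - 5/4) = (-3 - 10)*((5*10)*(-1/3) - 5*1/4) = -13*(50*(-1/3) - 5/4) = -13*(-50/3 - 5/4) = -13*(-215/12) = 2795/12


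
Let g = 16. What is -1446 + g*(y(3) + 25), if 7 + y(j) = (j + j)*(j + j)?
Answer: -582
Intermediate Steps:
y(j) = -7 + 4*j**2 (y(j) = -7 + (j + j)*(j + j) = -7 + (2*j)*(2*j) = -7 + 4*j**2)
-1446 + g*(y(3) + 25) = -1446 + 16*((-7 + 4*3**2) + 25) = -1446 + 16*((-7 + 4*9) + 25) = -1446 + 16*((-7 + 36) + 25) = -1446 + 16*(29 + 25) = -1446 + 16*54 = -1446 + 864 = -582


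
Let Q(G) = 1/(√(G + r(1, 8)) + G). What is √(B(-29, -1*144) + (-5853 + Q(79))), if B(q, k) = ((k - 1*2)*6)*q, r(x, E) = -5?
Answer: √(1544530 + 19551*√74)/√(79 + √74) ≈ 139.82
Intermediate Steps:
Q(G) = 1/(G + √(-5 + G)) (Q(G) = 1/(√(G - 5) + G) = 1/(√(-5 + G) + G) = 1/(G + √(-5 + G)))
B(q, k) = q*(-12 + 6*k) (B(q, k) = ((k - 2)*6)*q = ((-2 + k)*6)*q = (-12 + 6*k)*q = q*(-12 + 6*k))
√(B(-29, -1*144) + (-5853 + Q(79))) = √(6*(-29)*(-2 - 1*144) + (-5853 + 1/(79 + √(-5 + 79)))) = √(6*(-29)*(-2 - 144) + (-5853 + 1/(79 + √74))) = √(6*(-29)*(-146) + (-5853 + 1/(79 + √74))) = √(25404 + (-5853 + 1/(79 + √74))) = √(19551 + 1/(79 + √74))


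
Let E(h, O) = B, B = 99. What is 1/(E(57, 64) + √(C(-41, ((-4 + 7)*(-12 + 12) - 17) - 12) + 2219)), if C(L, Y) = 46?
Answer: 33/2512 - √2265/7536 ≈ 0.0068217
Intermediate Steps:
E(h, O) = 99
1/(E(57, 64) + √(C(-41, ((-4 + 7)*(-12 + 12) - 17) - 12) + 2219)) = 1/(99 + √(46 + 2219)) = 1/(99 + √2265)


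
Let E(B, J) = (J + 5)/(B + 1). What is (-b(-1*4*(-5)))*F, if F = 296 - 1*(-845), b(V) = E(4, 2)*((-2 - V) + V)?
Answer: 15974/5 ≈ 3194.8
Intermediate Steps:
E(B, J) = (5 + J)/(1 + B)
b(V) = -14/5 (b(V) = ((5 + 2)/(1 + 4))*((-2 - V) + V) = (7/5)*(-2) = -14/5)
F = 1141 (F = 296 + 845 = 1141)
(-b(-1*4*(-5)))*F = -1*(-14/5)*1141 = (14/5)*1141 = 15974/5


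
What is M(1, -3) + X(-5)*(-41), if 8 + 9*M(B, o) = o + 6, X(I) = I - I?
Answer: -5/9 ≈ -0.55556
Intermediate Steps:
X(I) = 0
M(B, o) = -2/9 + o/9 (M(B, o) = -8/9 + (o + 6)/9 = -8/9 + (6 + o)/9 = -8/9 + (⅔ + o/9) = -2/9 + o/9)
M(1, -3) + X(-5)*(-41) = (-2/9 + (⅑)*(-3)) + 0*(-41) = (-2/9 - ⅓) + 0 = -5/9 + 0 = -5/9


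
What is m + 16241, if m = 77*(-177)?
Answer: 2612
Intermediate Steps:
m = -13629
m + 16241 = -13629 + 16241 = 2612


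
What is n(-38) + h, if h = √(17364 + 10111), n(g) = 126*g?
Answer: -4788 + 5*√1099 ≈ -4622.2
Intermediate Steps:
h = 5*√1099 (h = √27475 = 5*√1099 ≈ 165.76)
n(-38) + h = 126*(-38) + 5*√1099 = -4788 + 5*√1099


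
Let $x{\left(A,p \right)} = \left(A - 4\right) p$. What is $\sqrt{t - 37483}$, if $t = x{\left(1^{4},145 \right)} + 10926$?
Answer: $4 i \sqrt{1687} \approx 164.29 i$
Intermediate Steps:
$x{\left(A,p \right)} = p \left(-4 + A\right)$ ($x{\left(A,p \right)} = \left(-4 + A\right) p = p \left(-4 + A\right)$)
$t = 10491$ ($t = 145 \left(-4 + 1^{4}\right) + 10926 = 145 \left(-4 + 1\right) + 10926 = 145 \left(-3\right) + 10926 = -435 + 10926 = 10491$)
$\sqrt{t - 37483} = \sqrt{10491 - 37483} = \sqrt{-26992} = 4 i \sqrt{1687}$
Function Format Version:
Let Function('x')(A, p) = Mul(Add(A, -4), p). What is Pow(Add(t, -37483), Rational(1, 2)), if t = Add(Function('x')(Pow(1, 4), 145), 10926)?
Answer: Mul(4, I, Pow(1687, Rational(1, 2))) ≈ Mul(164.29, I)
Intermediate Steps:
Function('x')(A, p) = Mul(p, Add(-4, A)) (Function('x')(A, p) = Mul(Add(-4, A), p) = Mul(p, Add(-4, A)))
t = 10491 (t = Add(Mul(145, Add(-4, Pow(1, 4))), 10926) = Add(Mul(145, Add(-4, 1)), 10926) = Add(Mul(145, -3), 10926) = Add(-435, 10926) = 10491)
Pow(Add(t, -37483), Rational(1, 2)) = Pow(Add(10491, -37483), Rational(1, 2)) = Pow(-26992, Rational(1, 2)) = Mul(4, I, Pow(1687, Rational(1, 2)))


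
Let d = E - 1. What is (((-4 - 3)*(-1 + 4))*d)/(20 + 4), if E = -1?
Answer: 7/4 ≈ 1.7500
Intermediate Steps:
d = -2 (d = -1 - 1 = -2)
(((-4 - 3)*(-1 + 4))*d)/(20 + 4) = (((-4 - 3)*(-1 + 4))*(-2))/(20 + 4) = (-7*3*(-2))/24 = -21*(-2)*(1/24) = 42*(1/24) = 7/4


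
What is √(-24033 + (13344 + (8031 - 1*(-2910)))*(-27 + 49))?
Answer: 21*√1157 ≈ 714.31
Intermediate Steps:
√(-24033 + (13344 + (8031 - 1*(-2910)))*(-27 + 49)) = √(-24033 + (13344 + (8031 + 2910))*22) = √(-24033 + (13344 + 10941)*22) = √(-24033 + 24285*22) = √(-24033 + 534270) = √510237 = 21*√1157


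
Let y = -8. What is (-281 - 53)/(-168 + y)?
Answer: 167/88 ≈ 1.8977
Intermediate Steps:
(-281 - 53)/(-168 + y) = (-281 - 53)/(-168 - 8) = -334/(-176) = -334*(-1/176) = 167/88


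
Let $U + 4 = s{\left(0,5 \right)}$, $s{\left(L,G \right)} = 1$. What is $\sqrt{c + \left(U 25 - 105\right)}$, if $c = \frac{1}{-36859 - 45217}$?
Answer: $\frac{i \sqrt{1048931351}}{2414} \approx 13.416 i$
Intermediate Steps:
$U = -3$ ($U = -4 + 1 = -3$)
$c = - \frac{1}{82076}$ ($c = \frac{1}{-82076} = - \frac{1}{82076} \approx -1.2184 \cdot 10^{-5}$)
$\sqrt{c + \left(U 25 - 105\right)} = \sqrt{- \frac{1}{82076} - 180} = \sqrt{- \frac{14773681}{82076}} = \frac{i \sqrt{1048931351}}{2414}$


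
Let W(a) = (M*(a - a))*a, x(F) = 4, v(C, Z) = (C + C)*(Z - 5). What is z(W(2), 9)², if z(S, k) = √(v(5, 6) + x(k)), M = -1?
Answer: 14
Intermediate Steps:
v(C, Z) = 2*C*(-5 + Z) (v(C, Z) = (2*C)*(-5 + Z) = 2*C*(-5 + Z))
W(a) = 0 (W(a) = (-(a - a))*a = (-1*0)*a = 0*a = 0)
z(S, k) = √14 (z(S, k) = √(2*5*(-5 + 6) + 4) = √(2*5*1 + 4) = √(10 + 4) = √14)
z(W(2), 9)² = (√14)² = 14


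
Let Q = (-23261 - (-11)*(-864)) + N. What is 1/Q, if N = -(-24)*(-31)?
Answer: -1/33509 ≈ -2.9843e-5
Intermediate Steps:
N = -744 (N = -8*93 = -744)
Q = -33509 (Q = (-23261 - (-11)*(-864)) - 744 = (-23261 - 1*9504) - 744 = (-23261 - 9504) - 744 = -32765 - 744 = -33509)
1/Q = 1/(-33509) = -1/33509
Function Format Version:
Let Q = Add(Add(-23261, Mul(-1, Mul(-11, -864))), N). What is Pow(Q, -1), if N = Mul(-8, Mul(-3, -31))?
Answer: Rational(-1, 33509) ≈ -2.9843e-5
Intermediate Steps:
N = -744 (N = Mul(-8, 93) = -744)
Q = -33509 (Q = Add(Add(-23261, Mul(-1, Mul(-11, -864))), -744) = Add(Add(-23261, Mul(-1, 9504)), -744) = Add(Add(-23261, -9504), -744) = Add(-32765, -744) = -33509)
Pow(Q, -1) = Pow(-33509, -1) = Rational(-1, 33509)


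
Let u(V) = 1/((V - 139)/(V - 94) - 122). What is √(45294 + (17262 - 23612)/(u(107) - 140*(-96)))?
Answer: √21418605816945193706/21745907 ≈ 212.82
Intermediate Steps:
u(V) = 1/(-122 + (-139 + V)/(-94 + V)) (u(V) = 1/((-139 + V)/(-94 + V) - 122) = 1/(-122 + (-139 + V)/(-94 + V)))
√(45294 + (17262 - 23612)/(u(107) - 140*(-96))) = √(45294 + (17262 - 23612)/((94 - 1*107)/(-11329 + 121*107) - 140*(-96))) = √(45294 - 6350/((94 - 107)/(-11329 + 12947) + 13440)) = √(45294 - 6350/(-13/1618 + 13440)) = √(45294 - 6350/21745907/1618) = √(45294 - 6350*1618/21745907) = √(45294 - 10274300/21745907) = √(984948837358/21745907) = √21418605816945193706/21745907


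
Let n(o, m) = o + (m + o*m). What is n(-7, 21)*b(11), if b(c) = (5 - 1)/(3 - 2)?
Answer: -532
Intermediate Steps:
n(o, m) = m + o + m*o (n(o, m) = o + (m + m*o) = m + o + m*o)
b(c) = 4 (b(c) = 4/1 = 4*1 = 4)
n(-7, 21)*b(11) = (21 - 7 + 21*(-7))*4 = (21 - 7 - 147)*4 = -133*4 = -532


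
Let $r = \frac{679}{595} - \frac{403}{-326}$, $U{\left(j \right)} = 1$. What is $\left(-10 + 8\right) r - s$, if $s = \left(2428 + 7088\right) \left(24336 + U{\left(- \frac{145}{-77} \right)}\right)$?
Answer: $- \frac{3208691874537}{13855} \approx -2.3159 \cdot 10^{8}$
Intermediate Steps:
$r = \frac{65877}{27710}$ ($r = 679 \cdot \frac{1}{595} - - \frac{403}{326} = \frac{97}{85} + \frac{403}{326} = \frac{65877}{27710} \approx 2.3774$)
$s = 231590892$ ($s = \left(2428 + 7088\right) \left(24336 + 1\right) = 9516 \cdot 24337 = 231590892$)
$\left(-10 + 8\right) r - s = \left(-10 + 8\right) \frac{65877}{27710} - 231590892 = \left(-2\right) \frac{65877}{27710} - 231590892 = - \frac{65877}{13855} - 231590892 = - \frac{3208691874537}{13855}$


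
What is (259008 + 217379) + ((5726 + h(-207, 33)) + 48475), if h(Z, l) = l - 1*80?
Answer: 530541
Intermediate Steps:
h(Z, l) = -80 + l (h(Z, l) = l - 80 = -80 + l)
(259008 + 217379) + ((5726 + h(-207, 33)) + 48475) = (259008 + 217379) + ((5726 + (-80 + 33)) + 48475) = 476387 + ((5726 - 47) + 48475) = 476387 + (5679 + 48475) = 476387 + 54154 = 530541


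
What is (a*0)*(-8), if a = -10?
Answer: 0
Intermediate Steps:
(a*0)*(-8) = -10*0*(-8) = 0*(-8) = 0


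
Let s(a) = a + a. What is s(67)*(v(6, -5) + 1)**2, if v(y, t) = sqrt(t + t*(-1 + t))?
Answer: 4824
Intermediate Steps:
s(a) = 2*a
s(67)*(v(6, -5) + 1)**2 = (2*67)*(sqrt((-5)**2) + 1)**2 = 134*(sqrt(25) + 1)**2 = 134*(5 + 1)**2 = 134*6**2 = 134*36 = 4824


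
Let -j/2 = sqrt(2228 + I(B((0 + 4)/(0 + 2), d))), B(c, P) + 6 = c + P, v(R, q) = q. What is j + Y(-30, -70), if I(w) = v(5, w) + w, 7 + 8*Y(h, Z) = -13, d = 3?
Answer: -5/2 - 2*sqrt(2226) ≈ -96.861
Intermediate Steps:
Y(h, Z) = -5/2 (Y(h, Z) = -7/8 + (1/8)*(-13) = -7/8 - 13/8 = -5/2)
B(c, P) = -6 + P + c (B(c, P) = -6 + (c + P) = -6 + (P + c) = -6 + P + c)
I(w) = 2*w (I(w) = w + w = 2*w)
j = -2*sqrt(2226) (j = -2*sqrt(2228 + 2*(-6 + 3 + (0 + 4)/(0 + 2))) = -2*sqrt(2228 + 2*(-6 + 3 + 4/2)) = -2*sqrt(2228 + 2*(-6 + 3 + 4*(1/2))) = -2*sqrt(2228 + 2*(-6 + 3 + 2)) = -2*sqrt(2228 + 2*(-1)) = -2*sqrt(2228 - 2) = -2*sqrt(2226) ≈ -94.361)
j + Y(-30, -70) = -2*sqrt(2226) - 5/2 = -5/2 - 2*sqrt(2226)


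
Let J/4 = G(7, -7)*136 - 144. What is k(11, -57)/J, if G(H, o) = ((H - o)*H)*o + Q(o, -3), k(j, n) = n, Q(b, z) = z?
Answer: 57/375392 ≈ 0.00015184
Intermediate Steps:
G(H, o) = -3 + H*o*(H - o) (G(H, o) = ((H - o)*H)*o - 3 = (H*(H - o))*o - 3 = H*o*(H - o) - 3 = -3 + H*o*(H - o))
J = -375392 (J = 4*((-3 - 7*7² - 1*7*(-7)²)*136 - 144) = 4*((-3 - 7*49 - 1*7*49)*136 - 144) = 4*((-3 - 343 - 343)*136 - 144) = 4*(-689*136 - 144) = 4*(-93704 - 144) = 4*(-93848) = -375392)
k(11, -57)/J = -57/(-375392) = -57*(-1/375392) = 57/375392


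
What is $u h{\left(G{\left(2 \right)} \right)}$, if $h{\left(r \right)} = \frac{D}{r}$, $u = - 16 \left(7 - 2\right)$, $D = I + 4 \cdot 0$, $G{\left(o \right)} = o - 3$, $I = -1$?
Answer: $-80$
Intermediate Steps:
$G{\left(o \right)} = -3 + o$ ($G{\left(o \right)} = o - 3 = -3 + o$)
$D = -1$ ($D = -1 + 4 \cdot 0 = -1 + 0 = -1$)
$u = -80$ ($u = \left(-16\right) 5 = -80$)
$h{\left(r \right)} = - \frac{1}{r}$
$u h{\left(G{\left(2 \right)} \right)} = - 80 \left(- \frac{1}{-3 + 2}\right) = - 80 \left(- \frac{1}{-1}\right) = - 80 \left(\left(-1\right) \left(-1\right)\right) = \left(-80\right) 1 = -80$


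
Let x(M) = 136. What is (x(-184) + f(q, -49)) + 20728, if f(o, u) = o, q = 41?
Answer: 20905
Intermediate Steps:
(x(-184) + f(q, -49)) + 20728 = (136 + 41) + 20728 = 177 + 20728 = 20905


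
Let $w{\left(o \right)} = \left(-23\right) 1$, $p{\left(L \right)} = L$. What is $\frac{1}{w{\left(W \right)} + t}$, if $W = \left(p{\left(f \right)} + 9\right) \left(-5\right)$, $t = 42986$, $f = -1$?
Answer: $\frac{1}{42963} \approx 2.3276 \cdot 10^{-5}$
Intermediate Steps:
$W = -40$ ($W = \left(-1 + 9\right) \left(-5\right) = 8 \left(-5\right) = -40$)
$w{\left(o \right)} = -23$
$\frac{1}{w{\left(W \right)} + t} = \frac{1}{-23 + 42986} = \frac{1}{42963}$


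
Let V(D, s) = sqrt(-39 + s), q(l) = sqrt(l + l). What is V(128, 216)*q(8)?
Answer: 4*sqrt(177) ≈ 53.217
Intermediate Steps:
q(l) = sqrt(2)*sqrt(l) (q(l) = sqrt(2*l) = sqrt(2)*sqrt(l))
V(128, 216)*q(8) = sqrt(-39 + 216)*(sqrt(2)*sqrt(8)) = sqrt(177)*(sqrt(2)*(2*sqrt(2))) = sqrt(177)*4 = 4*sqrt(177)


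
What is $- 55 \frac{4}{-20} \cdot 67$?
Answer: $737$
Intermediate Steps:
$- 55 \frac{4}{-20} \cdot 67 = - 55 \cdot 4 \left(- \frac{1}{20}\right) 67 = \left(-55\right) \left(- \frac{1}{5}\right) 67 = 11 \cdot 67 = 737$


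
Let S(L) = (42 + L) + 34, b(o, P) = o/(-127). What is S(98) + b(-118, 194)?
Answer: 22216/127 ≈ 174.93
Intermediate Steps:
b(o, P) = -o/127 (b(o, P) = o*(-1/127) = -o/127)
S(L) = 76 + L
S(98) + b(-118, 194) = (76 + 98) - 1/127*(-118) = 174 + 118/127 = 22216/127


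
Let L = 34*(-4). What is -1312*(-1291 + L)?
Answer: 1872224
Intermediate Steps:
L = -136
-1312*(-1291 + L) = -1312*(-1291 - 136) = -1312*(-1427) = 1872224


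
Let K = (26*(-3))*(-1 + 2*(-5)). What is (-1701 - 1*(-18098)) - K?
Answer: 15539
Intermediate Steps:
K = 858 (K = -78*(-1 - 10) = -78*(-11) = 858)
(-1701 - 1*(-18098)) - K = (-1701 - 1*(-18098)) - 1*858 = (-1701 + 18098) - 858 = 16397 - 858 = 15539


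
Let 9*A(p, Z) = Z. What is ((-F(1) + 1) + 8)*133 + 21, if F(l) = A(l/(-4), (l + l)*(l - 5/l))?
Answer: 12026/9 ≈ 1336.2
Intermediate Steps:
A(p, Z) = Z/9
F(l) = 2*l*(l - 5/l)/9 (F(l) = ((l + l)*(l - 5/l))/9 = ((2*l)*(l - 5/l))/9 = (2*l*(l - 5/l))/9 = 2*l*(l - 5/l)/9)
((-F(1) + 1) + 8)*133 + 21 = ((-(-10/9 + (2/9)*1²) + 1) + 8)*133 + 21 = ((-(-10/9 + (2/9)*1) + 1) + 8)*133 + 21 = ((-(-10/9 + 2/9) + 1) + 8)*133 + 21 = ((-1*(-8/9) + 1) + 8)*133 + 21 = ((8/9 + 1) + 8)*133 + 21 = (17/9 + 8)*133 + 21 = (89/9)*133 + 21 = 11837/9 + 21 = 12026/9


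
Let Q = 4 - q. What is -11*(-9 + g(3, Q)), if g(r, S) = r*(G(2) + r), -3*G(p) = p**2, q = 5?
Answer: 44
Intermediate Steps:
G(p) = -p**2/3
Q = -1 (Q = 4 - 1*5 = 4 - 5 = -1)
g(r, S) = r*(-4/3 + r) (g(r, S) = r*(-1/3*2**2 + r) = r*(-1/3*4 + r) = r*(-4/3 + r))
-11*(-9 + g(3, Q)) = -11*(-9 + (1/3)*3*(-4 + 3*3)) = -11*(-9 + (1/3)*3*(-4 + 9)) = -11*(-9 + (1/3)*3*5) = -11*(-9 + 5) = -11*(-4) = 44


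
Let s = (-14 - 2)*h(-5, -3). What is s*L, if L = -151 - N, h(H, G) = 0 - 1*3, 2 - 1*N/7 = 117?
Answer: 31392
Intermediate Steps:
N = -805 (N = 14 - 7*117 = 14 - 819 = -805)
h(H, G) = -3 (h(H, G) = 0 - 3 = -3)
s = 48 (s = (-14 - 2)*(-3) = -16*(-3) = 48)
L = 654 (L = -151 - 1*(-805) = -151 + 805 = 654)
s*L = 48*654 = 31392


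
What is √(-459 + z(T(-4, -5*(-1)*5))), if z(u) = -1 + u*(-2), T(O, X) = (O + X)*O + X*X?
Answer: I*√1542 ≈ 39.268*I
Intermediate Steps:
T(O, X) = X² + O*(O + X) (T(O, X) = O*(O + X) + X² = X² + O*(O + X))
z(u) = -1 - 2*u
√(-459 + z(T(-4, -5*(-1)*5))) = √(-459 + (-1 - 2*((-4)² + (-5*(-1)*5)² - 4*(-5*(-1))*5))) = √(-459 + (-1 - 2*(16 + (5*5)² - 20*5))) = √(-459 + (-1 - 2*(16 + 25² - 4*25))) = √(-459 + (-1 - 2*(16 + 625 - 100))) = √(-459 + (-1 - 2*541)) = √(-459 + (-1 - 1082)) = √(-459 - 1083) = √(-1542) = I*√1542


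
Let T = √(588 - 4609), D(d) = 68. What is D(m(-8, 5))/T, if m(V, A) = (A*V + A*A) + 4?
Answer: -68*I*√4021/4021 ≈ -1.0724*I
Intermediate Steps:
m(V, A) = 4 + A² + A*V (m(V, A) = (A*V + A²) + 4 = (A² + A*V) + 4 = 4 + A² + A*V)
T = I*√4021 (T = √(-4021) = I*√4021 ≈ 63.411*I)
D(m(-8, 5))/T = 68/((I*√4021)) = 68*(-I*√4021/4021) = -68*I*√4021/4021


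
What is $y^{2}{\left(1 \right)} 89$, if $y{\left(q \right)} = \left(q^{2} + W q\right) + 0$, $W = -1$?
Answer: $0$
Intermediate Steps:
$y{\left(q \right)} = q^{2} - q$ ($y{\left(q \right)} = \left(q^{2} - q\right) + 0 = q^{2} - q$)
$y^{2}{\left(1 \right)} 89 = \left(1 \left(-1 + 1\right)\right)^{2} \cdot 89 = \left(1 \cdot 0\right)^{2} \cdot 89 = 0^{2} \cdot 89 = 0 \cdot 89 = 0$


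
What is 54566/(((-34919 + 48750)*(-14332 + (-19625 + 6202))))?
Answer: -54566/383879405 ≈ -0.00014214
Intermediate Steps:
54566/(((-34919 + 48750)*(-14332 + (-19625 + 6202)))) = 54566/((13831*(-14332 - 13423))) = 54566/((13831*(-27755))) = 54566/(-383879405) = 54566*(-1/383879405) = -54566/383879405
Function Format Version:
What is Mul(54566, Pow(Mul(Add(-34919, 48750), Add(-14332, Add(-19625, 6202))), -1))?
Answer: Rational(-54566, 383879405) ≈ -0.00014214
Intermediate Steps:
Mul(54566, Pow(Mul(Add(-34919, 48750), Add(-14332, Add(-19625, 6202))), -1)) = Mul(54566, Pow(Mul(13831, Add(-14332, -13423)), -1)) = Mul(54566, Pow(Mul(13831, -27755), -1)) = Mul(54566, Pow(-383879405, -1)) = Mul(54566, Rational(-1, 383879405)) = Rational(-54566, 383879405)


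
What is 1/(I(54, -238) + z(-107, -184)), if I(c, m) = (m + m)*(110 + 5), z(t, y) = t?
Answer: -1/54847 ≈ -1.8233e-5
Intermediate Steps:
I(c, m) = 230*m (I(c, m) = (2*m)*115 = 230*m)
1/(I(54, -238) + z(-107, -184)) = 1/(230*(-238) - 107) = 1/(-54740 - 107) = 1/(-54847) = -1/54847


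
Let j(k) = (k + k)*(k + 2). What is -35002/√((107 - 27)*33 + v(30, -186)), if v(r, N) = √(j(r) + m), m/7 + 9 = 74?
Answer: -35002*√5/(5*√(528 + √95)) ≈ -675.02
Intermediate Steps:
m = 455 (m = -63 + 7*74 = -63 + 518 = 455)
j(k) = 2*k*(2 + k) (j(k) = (2*k)*(2 + k) = 2*k*(2 + k))
v(r, N) = √(455 + 2*r*(2 + r)) (v(r, N) = √(2*r*(2 + r) + 455) = √(455 + 2*r*(2 + r)))
-35002/√((107 - 27)*33 + v(30, -186)) = -35002/√((107 - 27)*33 + √(455 + 2*30*(2 + 30))) = -35002/√(80*33 + √(455 + 2*30*32)) = -35002/√(2640 + √(455 + 1920)) = -35002/√(2640 + √2375) = -35002/√(2640 + 5*√95)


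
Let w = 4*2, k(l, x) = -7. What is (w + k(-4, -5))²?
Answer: 1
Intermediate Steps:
w = 8
(w + k(-4, -5))² = (8 - 7)² = 1² = 1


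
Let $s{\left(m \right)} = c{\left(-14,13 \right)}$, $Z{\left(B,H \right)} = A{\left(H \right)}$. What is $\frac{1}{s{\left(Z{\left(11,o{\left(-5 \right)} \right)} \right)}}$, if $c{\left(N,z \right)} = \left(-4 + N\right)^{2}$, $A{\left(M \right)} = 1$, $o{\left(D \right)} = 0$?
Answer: $\frac{1}{324} \approx 0.0030864$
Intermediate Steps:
$Z{\left(B,H \right)} = 1$
$s{\left(m \right)} = 324$ ($s{\left(m \right)} = \left(-4 - 14\right)^{2} = \left(-18\right)^{2} = 324$)
$\frac{1}{s{\left(Z{\left(11,o{\left(-5 \right)} \right)} \right)}} = \frac{1}{324}$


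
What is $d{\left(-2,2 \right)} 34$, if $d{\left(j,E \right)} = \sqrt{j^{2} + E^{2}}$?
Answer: $68 \sqrt{2} \approx 96.167$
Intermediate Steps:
$d{\left(j,E \right)} = \sqrt{E^{2} + j^{2}}$
$d{\left(-2,2 \right)} 34 = \sqrt{2^{2} + \left(-2\right)^{2}} \cdot 34 = \sqrt{4 + 4} \cdot 34 = \sqrt{8} \cdot 34 = 2 \sqrt{2} \cdot 34 = 68 \sqrt{2}$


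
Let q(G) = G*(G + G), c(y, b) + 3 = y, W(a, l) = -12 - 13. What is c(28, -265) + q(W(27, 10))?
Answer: 1275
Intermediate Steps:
W(a, l) = -25
c(y, b) = -3 + y
q(G) = 2*G**2 (q(G) = G*(2*G) = 2*G**2)
c(28, -265) + q(W(27, 10)) = (-3 + 28) + 2*(-25)**2 = 25 + 2*625 = 25 + 1250 = 1275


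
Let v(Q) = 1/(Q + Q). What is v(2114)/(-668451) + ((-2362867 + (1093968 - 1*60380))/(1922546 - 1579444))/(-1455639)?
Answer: 626053878430139/235250328240370230564 ≈ 2.6612e-6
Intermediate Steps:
v(Q) = 1/(2*Q)
v(2114)/(-668451) + ((-2362867 + (1093968 - 1*60380))/(1922546 - 1579444))/(-1455639) = ((½)/2114)/(-668451) + ((-2362867 + (1093968 - 1*60380))/(1922546 - 1579444))/(-1455639) = ((½)*(1/2114))*(-1/668451) + ((-2362867 + (1093968 - 60380))/343102)*(-1/1455639) = (1/4228)*(-1/668451) + ((-2362867 + 1033588)*(1/343102))*(-1/1455639) = -1/2826210828 - 1329279*1/343102*(-1/1455639) = -1/2826210828 - 1329279/343102*(-1/1455639) = -1/2826210828 + 443093/166477550726 = 626053878430139/235250328240370230564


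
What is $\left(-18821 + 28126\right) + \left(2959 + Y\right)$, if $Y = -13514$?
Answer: $-1250$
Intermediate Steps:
$\left(-18821 + 28126\right) + \left(2959 + Y\right) = \left(-18821 + 28126\right) + \left(2959 - 13514\right) = 9305 - 10555 = -1250$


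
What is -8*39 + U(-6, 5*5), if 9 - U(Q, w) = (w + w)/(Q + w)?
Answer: -5807/19 ≈ -305.63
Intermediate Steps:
U(Q, w) = 9 - 2*w/(Q + w) (U(Q, w) = 9 - (w + w)/(Q + w) = 9 - 2*w/(Q + w))
-8*39 + U(-6, 5*5) = -8*39 + (7*(5*5) + 9*(-6))/(-6 + 5*5) = -312 + (7*25 - 54)/(-6 + 25) = -312 + (175 - 54)/19 = -312 + (1/19)*121 = -312 + 121/19 = -5807/19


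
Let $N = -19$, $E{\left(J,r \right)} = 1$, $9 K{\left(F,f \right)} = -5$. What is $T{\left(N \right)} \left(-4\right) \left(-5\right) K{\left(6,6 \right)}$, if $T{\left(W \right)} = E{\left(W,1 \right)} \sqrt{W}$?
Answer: $- \frac{100 i \sqrt{19}}{9} \approx - 48.432 i$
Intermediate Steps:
$K{\left(F,f \right)} = - \frac{5}{9}$ ($K{\left(F,f \right)} = \frac{1}{9} \left(-5\right) = - \frac{5}{9}$)
$T{\left(W \right)} = \sqrt{W}$ ($T{\left(W \right)} = 1 \sqrt{W} = \sqrt{W}$)
$T{\left(N \right)} \left(-4\right) \left(-5\right) K{\left(6,6 \right)} = \sqrt{-19} \left(-4\right) \left(-5\right) \left(- \frac{5}{9}\right) = i \sqrt{19} \cdot 20 \left(- \frac{5}{9}\right) = i \sqrt{19} \left(- \frac{100}{9}\right) = - \frac{100 i \sqrt{19}}{9}$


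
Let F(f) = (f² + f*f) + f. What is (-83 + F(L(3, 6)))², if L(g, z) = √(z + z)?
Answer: 3493 - 236*√3 ≈ 3084.2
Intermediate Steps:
L(g, z) = √2*√z (L(g, z) = √(2*z) = √2*√z)
F(f) = f + 2*f² (F(f) = (f² + f²) + f = 2*f² + f = f + 2*f²)
(-83 + F(L(3, 6)))² = (-83 + (√2*√6)*(1 + 2*(√2*√6)))² = (-83 + (2*√3)*(1 + 2*(2*√3)))² = (-83 + (2*√3)*(1 + 4*√3))² = (-83 + 2*√3*(1 + 4*√3))²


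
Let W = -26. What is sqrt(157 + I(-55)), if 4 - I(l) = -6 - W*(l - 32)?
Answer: sqrt(2429) ≈ 49.285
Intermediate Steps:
I(l) = 842 - 26*l (I(l) = 4 - (-6 - (-26)*(l - 32)) = 4 - (-6 - (-26)*(-32 + l)) = 4 - (-6 - (832 - 26*l)) = 4 - (-6 + (-832 + 26*l)) = 4 - (-838 + 26*l) = 4 + (838 - 26*l) = 842 - 26*l)
sqrt(157 + I(-55)) = sqrt(157 + (842 - 26*(-55))) = sqrt(157 + (842 + 1430)) = sqrt(157 + 2272) = sqrt(2429)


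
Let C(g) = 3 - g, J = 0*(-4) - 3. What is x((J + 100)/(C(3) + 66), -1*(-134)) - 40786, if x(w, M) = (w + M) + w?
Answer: -1341419/33 ≈ -40649.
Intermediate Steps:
J = -3 (J = 0 - 3 = -3)
x(w, M) = M + 2*w (x(w, M) = (M + w) + w = M + 2*w)
x((J + 100)/(C(3) + 66), -1*(-134)) - 40786 = (-1*(-134) + 2*((-3 + 100)/((3 - 1*3) + 66))) - 40786 = (134 + 2*(97/((3 - 3) + 66))) - 40786 = (134 + 2*(97/(0 + 66))) - 40786 = (134 + 2*(97/66)) - 40786 = (134 + 97/33) - 40786 = 4519/33 - 40786 = -1341419/33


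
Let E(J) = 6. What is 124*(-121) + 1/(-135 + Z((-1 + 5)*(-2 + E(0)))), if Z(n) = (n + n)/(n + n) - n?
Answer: -2250601/150 ≈ -15004.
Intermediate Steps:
Z(n) = 1 - n (Z(n) = (2*n)/((2*n)) - n = (2*n)*(1/(2*n)) - n = 1 - n)
124*(-121) + 1/(-135 + Z((-1 + 5)*(-2 + E(0)))) = 124*(-121) + 1/(-135 + (1 - (-1 + 5)*(-2 + 6))) = -15004 + 1/(-135 + (1 - 4*4)) = -15004 + 1/(-135 + (1 - 1*16)) = -15004 + 1/(-135 + (1 - 16)) = -15004 + 1/(-135 - 15) = -15004 + 1/(-150) = -15004 - 1/150 = -2250601/150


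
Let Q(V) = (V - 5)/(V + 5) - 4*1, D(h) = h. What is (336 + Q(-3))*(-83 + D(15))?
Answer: -22304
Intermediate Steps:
Q(V) = -4 + (-5 + V)/(5 + V) (Q(V) = (-5 + V)/(5 + V) - 4 = -4 + (-5 + V)/(5 + V))
(336 + Q(-3))*(-83 + D(15)) = (336 + (-25 - 3*(-3))/(5 - 3))*(-83 + 15) = (336 + (-25 + 9)/2)*(-68) = (336 + (½)*(-16))*(-68) = (336 - 8)*(-68) = 328*(-68) = -22304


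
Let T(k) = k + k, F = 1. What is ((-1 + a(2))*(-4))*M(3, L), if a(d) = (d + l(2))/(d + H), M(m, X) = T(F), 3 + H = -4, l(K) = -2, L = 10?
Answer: 8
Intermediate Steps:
T(k) = 2*k
H = -7 (H = -3 - 4 = -7)
M(m, X) = 2 (M(m, X) = 2*1 = 2)
a(d) = (-2 + d)/(-7 + d) (a(d) = (d - 2)/(d - 7) = (-2 + d)/(-7 + d))
((-1 + a(2))*(-4))*M(3, L) = ((-1 + (-2 + 2)/(-7 + 2))*(-4))*2 = ((-1 + 0/(-5))*(-4))*2 = ((-1 - ⅕*0)*(-4))*2 = ((-1 + 0)*(-4))*2 = -1*(-4)*2 = 4*2 = 8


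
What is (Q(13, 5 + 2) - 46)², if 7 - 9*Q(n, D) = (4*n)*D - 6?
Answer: 7225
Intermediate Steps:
Q(n, D) = 13/9 - 4*D*n/9 (Q(n, D) = 7/9 - ((4*n)*D - 6)/9 = 7/9 - (4*D*n - 6)/9 = 7/9 - (-6 + 4*D*n)/9 = 7/9 + (⅔ - 4*D*n/9) = 13/9 - 4*D*n/9)
(Q(13, 5 + 2) - 46)² = ((13/9 - 4/9*(5 + 2)*13) - 46)² = ((13/9 - 4/9*7*13) - 46)² = ((13/9 - 364/9) - 46)² = (-39 - 46)² = (-85)² = 7225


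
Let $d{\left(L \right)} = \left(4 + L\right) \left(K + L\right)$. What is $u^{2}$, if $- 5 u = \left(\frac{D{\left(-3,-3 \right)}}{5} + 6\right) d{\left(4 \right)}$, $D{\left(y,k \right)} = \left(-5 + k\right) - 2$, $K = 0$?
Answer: $\frac{16384}{25} \approx 655.36$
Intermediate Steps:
$D{\left(y,k \right)} = -7 + k$
$d{\left(L \right)} = L \left(4 + L\right)$ ($d{\left(L \right)} = \left(4 + L\right) \left(0 + L\right) = \left(4 + L\right) L = L \left(4 + L\right)$)
$u = - \frac{128}{5}$ ($u = - \frac{\left(\frac{-7 - 3}{5} + 6\right) 4 \left(4 + 4\right)}{5} = - \frac{\left(\left(-10\right) \frac{1}{5} + 6\right) 4 \cdot 8}{5} = - \frac{\left(-2 + 6\right) 32}{5} = - \frac{4 \cdot 32}{5} = \left(- \frac{1}{5}\right) 128 = - \frac{128}{5} \approx -25.6$)
$u^{2} = \left(- \frac{128}{5}\right)^{2} = \frac{16384}{25}$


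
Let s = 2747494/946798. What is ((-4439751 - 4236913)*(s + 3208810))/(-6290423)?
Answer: 775310364794893304/175169409281 ≈ 4.4261e+6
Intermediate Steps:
s = 1373747/473399 (s = 2747494*(1/946798) = 1373747/473399 ≈ 2.9019)
((-4439751 - 4236913)*(s + 3208810))/(-6290423) = ((-4439751 - 4236913)*(1373747/473399 + 3208810))/(-6290423) = -8676664*1519048818937/473399*(-1/6290423) = -775310364794893304/27847*(-1/6290423) = 775310364794893304/175169409281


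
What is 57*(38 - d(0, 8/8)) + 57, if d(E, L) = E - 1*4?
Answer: 2451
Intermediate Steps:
d(E, L) = -4 + E (d(E, L) = E - 4 = -4 + E)
57*(38 - d(0, 8/8)) + 57 = 57*(38 - (-4 + 0)) + 57 = 57*(38 - 1*(-4)) + 57 = 57*(38 + 4) + 57 = 57*42 + 57 = 2394 + 57 = 2451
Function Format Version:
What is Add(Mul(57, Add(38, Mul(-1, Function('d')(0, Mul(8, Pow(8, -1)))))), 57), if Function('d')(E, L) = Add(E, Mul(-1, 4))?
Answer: 2451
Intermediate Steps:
Function('d')(E, L) = Add(-4, E) (Function('d')(E, L) = Add(E, -4) = Add(-4, E))
Add(Mul(57, Add(38, Mul(-1, Function('d')(0, Mul(8, Pow(8, -1)))))), 57) = Add(Mul(57, Add(38, Mul(-1, Add(-4, 0)))), 57) = Add(Mul(57, Add(38, Mul(-1, -4))), 57) = Add(Mul(57, Add(38, 4)), 57) = Add(Mul(57, 42), 57) = Add(2394, 57) = 2451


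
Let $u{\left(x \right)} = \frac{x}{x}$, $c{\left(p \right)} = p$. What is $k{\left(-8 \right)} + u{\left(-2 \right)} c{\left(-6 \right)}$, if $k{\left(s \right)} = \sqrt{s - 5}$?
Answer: $-6 + i \sqrt{13} \approx -6.0 + 3.6056 i$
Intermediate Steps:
$u{\left(x \right)} = 1$
$k{\left(s \right)} = \sqrt{-5 + s}$ ($k{\left(s \right)} = \sqrt{s - 5} = \sqrt{-5 + s}$)
$k{\left(-8 \right)} + u{\left(-2 \right)} c{\left(-6 \right)} = \sqrt{-5 - 8} + 1 \left(-6\right) = \sqrt{-13} - 6 = i \sqrt{13} - 6 = -6 + i \sqrt{13}$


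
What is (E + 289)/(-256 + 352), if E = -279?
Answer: 5/48 ≈ 0.10417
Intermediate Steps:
(E + 289)/(-256 + 352) = (-279 + 289)/(-256 + 352) = 10/96 = 10*(1/96) = 5/48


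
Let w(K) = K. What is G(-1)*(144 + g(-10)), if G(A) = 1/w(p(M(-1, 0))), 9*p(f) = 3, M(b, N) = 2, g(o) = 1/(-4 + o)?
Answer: 6045/14 ≈ 431.79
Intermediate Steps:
p(f) = ⅓ (p(f) = (⅑)*3 = ⅓)
G(A) = 3 (G(A) = 1/(⅓) = 3)
G(-1)*(144 + g(-10)) = 3*(144 + 1/(-4 - 10)) = 3*(144 + 1/(-14)) = 3*(144 - 1/14) = 3*(2015/14) = 6045/14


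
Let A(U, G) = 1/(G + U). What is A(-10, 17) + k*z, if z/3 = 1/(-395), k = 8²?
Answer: -949/2765 ≈ -0.34322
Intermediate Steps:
k = 64
z = -3/395 (z = 3/(-395) = 3*(-1/395) = -3/395 ≈ -0.0075949)
A(-10, 17) + k*z = 1/(17 - 10) + 64*(-3/395) = 1/7 - 192/395 = ⅐ - 192/395 = -949/2765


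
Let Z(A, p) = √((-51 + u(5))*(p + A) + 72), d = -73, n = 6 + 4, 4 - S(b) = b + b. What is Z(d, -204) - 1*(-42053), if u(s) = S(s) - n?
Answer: 42053 + √18631 ≈ 42190.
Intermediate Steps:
S(b) = 4 - 2*b (S(b) = 4 - (b + b) = 4 - 2*b)
n = 10
u(s) = -6 - 2*s (u(s) = (4 - 2*s) - 1*10 = (4 - 2*s) - 10 = -6 - 2*s)
Z(A, p) = √(72 - 67*A - 67*p) (Z(A, p) = √((-51 + (-6 - 2*5))*(p + A) + 72) = √((-51 + (-6 - 10))*(A + p) + 72) = √((-51 - 16)*(A + p) + 72) = √(-67*(A + p) + 72) = √((-67*A - 67*p) + 72) = √(72 - 67*A - 67*p))
Z(d, -204) - 1*(-42053) = √(72 - 67*(-73) - 67*(-204)) - 1*(-42053) = √(72 + 4891 + 13668) + 42053 = √18631 + 42053 = 42053 + √18631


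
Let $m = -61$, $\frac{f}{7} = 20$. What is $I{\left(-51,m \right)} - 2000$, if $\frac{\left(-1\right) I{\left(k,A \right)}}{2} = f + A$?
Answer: $-2158$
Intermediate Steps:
$f = 140$ ($f = 7 \cdot 20 = 140$)
$I{\left(k,A \right)} = -280 - 2 A$ ($I{\left(k,A \right)} = - 2 \left(140 + A\right) = -280 - 2 A$)
$I{\left(-51,m \right)} - 2000 = \left(-280 - -122\right) - 2000 = \left(-280 + 122\right) - 2000 = -158 - 2000 = -2158$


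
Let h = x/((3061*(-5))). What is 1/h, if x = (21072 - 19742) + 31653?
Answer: -15305/32983 ≈ -0.46403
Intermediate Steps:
x = 32983 (x = 1330 + 31653 = 32983)
h = -32983/15305 (h = 32983/((3061*(-5))) = 32983/(-15305) = 32983*(-1/15305) = -32983/15305 ≈ -2.1550)
1/h = 1/(-32983/15305) = -15305/32983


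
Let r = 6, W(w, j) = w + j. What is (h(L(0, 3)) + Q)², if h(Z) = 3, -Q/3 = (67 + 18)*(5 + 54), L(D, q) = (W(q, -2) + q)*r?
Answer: 226261764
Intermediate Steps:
W(w, j) = j + w
L(D, q) = -12 + 12*q (L(D, q) = ((-2 + q) + q)*6 = (-2 + 2*q)*6 = -12 + 12*q)
Q = -15045 (Q = -3*(67 + 18)*(5 + 54) = -255*59 = -3*5015 = -15045)
(h(L(0, 3)) + Q)² = (3 - 15045)² = (-15042)² = 226261764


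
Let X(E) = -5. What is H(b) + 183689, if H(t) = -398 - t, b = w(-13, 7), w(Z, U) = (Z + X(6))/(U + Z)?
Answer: 183288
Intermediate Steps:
w(Z, U) = (-5 + Z)/(U + Z) (w(Z, U) = (Z - 5)/(U + Z) = (-5 + Z)/(U + Z))
b = 3 (b = (-5 - 13)/(7 - 13) = -18/(-6) = -⅙*(-18) = 3)
H(b) + 183689 = (-398 - 1*3) + 183689 = (-398 - 3) + 183689 = -401 + 183689 = 183288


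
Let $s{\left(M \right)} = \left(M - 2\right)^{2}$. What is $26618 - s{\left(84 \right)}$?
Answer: $19894$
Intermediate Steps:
$s{\left(M \right)} = \left(-2 + M\right)^{2}$
$26618 - s{\left(84 \right)} = 26618 - \left(-2 + 84\right)^{2} = 26618 - 82^{2} = 26618 - 6724 = 19894$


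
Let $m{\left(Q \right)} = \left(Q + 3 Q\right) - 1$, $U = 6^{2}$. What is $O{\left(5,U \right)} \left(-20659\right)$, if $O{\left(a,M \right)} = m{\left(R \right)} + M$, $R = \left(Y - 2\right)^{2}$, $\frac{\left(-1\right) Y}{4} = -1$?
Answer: $-1053609$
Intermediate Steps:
$Y = 4$ ($Y = \left(-4\right) \left(-1\right) = 4$)
$U = 36$
$R = 4$ ($R = \left(4 - 2\right)^{2} = 2^{2} = 4$)
$m{\left(Q \right)} = -1 + 4 Q$ ($m{\left(Q \right)} = 4 Q - 1 = -1 + 4 Q$)
$O{\left(a,M \right)} = 15 + M$ ($O{\left(a,M \right)} = \left(-1 + 4 \cdot 4\right) + M = \left(-1 + 16\right) + M = 15 + M$)
$O{\left(5,U \right)} \left(-20659\right) = \left(15 + 36\right) \left(-20659\right) = 51 \left(-20659\right) = -1053609$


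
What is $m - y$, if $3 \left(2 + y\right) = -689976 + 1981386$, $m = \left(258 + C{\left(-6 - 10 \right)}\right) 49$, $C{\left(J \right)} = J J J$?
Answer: $-618530$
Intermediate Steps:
$C{\left(J \right)} = J^{3}$ ($C{\left(J \right)} = J^{2} J = J^{3}$)
$m = -188062$ ($m = \left(258 + \left(-6 - 10\right)^{3}\right) 49 = \left(258 + \left(-16\right)^{3}\right) 49 = \left(258 - 4096\right) 49 = \left(-3838\right) 49 = -188062$)
$y = 430468$ ($y = -2 + \frac{-689976 + 1981386}{3} = -2 + \frac{1}{3} \cdot 1291410 = -2 + 430470 = 430468$)
$m - y = -188062 - 430468 = -618530$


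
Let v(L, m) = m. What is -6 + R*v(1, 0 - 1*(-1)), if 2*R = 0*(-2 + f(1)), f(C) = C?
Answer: -6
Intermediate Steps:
R = 0 (R = (0*(-2 + 1))/2 = (0*(-1))/2 = (½)*0 = 0)
-6 + R*v(1, 0 - 1*(-1)) = -6 + 0*(0 - 1*(-1)) = -6 + 0*(0 + 1) = -6 + 0*1 = -6 + 0 = -6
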